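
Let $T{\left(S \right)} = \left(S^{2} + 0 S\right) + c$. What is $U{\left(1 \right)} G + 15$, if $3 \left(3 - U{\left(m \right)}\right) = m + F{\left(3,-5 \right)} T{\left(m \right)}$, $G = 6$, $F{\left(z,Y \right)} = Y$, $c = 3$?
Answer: $71$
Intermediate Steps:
$T{\left(S \right)} = 3 + S^{2}$ ($T{\left(S \right)} = \left(S^{2} + 0 S\right) + 3 = \left(S^{2} + 0\right) + 3 = S^{2} + 3 = 3 + S^{2}$)
$U{\left(m \right)} = 8 - \frac{m}{3} + \frac{5 m^{2}}{3}$ ($U{\left(m \right)} = 3 - \frac{m - 5 \left(3 + m^{2}\right)}{3} = 3 - \frac{m - \left(15 + 5 m^{2}\right)}{3} = 3 - \frac{-15 + m - 5 m^{2}}{3} = 3 + \left(5 - \frac{m}{3} + \frac{5 m^{2}}{3}\right) = 8 - \frac{m}{3} + \frac{5 m^{2}}{3}$)
$U{\left(1 \right)} G + 15 = \left(8 - \frac{1}{3} + \frac{5 \cdot 1^{2}}{3}\right) 6 + 15 = \left(8 - \frac{1}{3} + \frac{5}{3} \cdot 1\right) 6 + 15 = \left(8 - \frac{1}{3} + \frac{5}{3}\right) 6 + 15 = \frac{28}{3} \cdot 6 + 15 = 56 + 15 = 71$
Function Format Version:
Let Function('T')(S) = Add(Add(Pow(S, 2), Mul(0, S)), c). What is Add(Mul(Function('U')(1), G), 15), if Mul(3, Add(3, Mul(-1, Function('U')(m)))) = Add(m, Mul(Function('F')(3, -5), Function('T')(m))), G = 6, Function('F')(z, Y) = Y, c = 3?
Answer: 71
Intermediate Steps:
Function('T')(S) = Add(3, Pow(S, 2)) (Function('T')(S) = Add(Add(Pow(S, 2), Mul(0, S)), 3) = Add(Add(Pow(S, 2), 0), 3) = Add(Pow(S, 2), 3) = Add(3, Pow(S, 2)))
Function('U')(m) = Add(8, Mul(Rational(-1, 3), m), Mul(Rational(5, 3), Pow(m, 2))) (Function('U')(m) = Add(3, Mul(Rational(-1, 3), Add(m, Mul(-5, Add(3, Pow(m, 2)))))) = Add(3, Mul(Rational(-1, 3), Add(m, Add(-15, Mul(-5, Pow(m, 2)))))) = Add(3, Mul(Rational(-1, 3), Add(-15, m, Mul(-5, Pow(m, 2))))) = Add(3, Add(5, Mul(Rational(-1, 3), m), Mul(Rational(5, 3), Pow(m, 2)))) = Add(8, Mul(Rational(-1, 3), m), Mul(Rational(5, 3), Pow(m, 2))))
Add(Mul(Function('U')(1), G), 15) = Add(Mul(Add(8, Mul(Rational(-1, 3), 1), Mul(Rational(5, 3), Pow(1, 2))), 6), 15) = Add(Mul(Add(8, Rational(-1, 3), Mul(Rational(5, 3), 1)), 6), 15) = Add(Mul(Add(8, Rational(-1, 3), Rational(5, 3)), 6), 15) = Add(Mul(Rational(28, 3), 6), 15) = Add(56, 15) = 71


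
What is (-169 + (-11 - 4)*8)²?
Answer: 83521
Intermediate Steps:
(-169 + (-11 - 4)*8)² = (-169 - 15*8)² = (-169 - 120)² = (-289)² = 83521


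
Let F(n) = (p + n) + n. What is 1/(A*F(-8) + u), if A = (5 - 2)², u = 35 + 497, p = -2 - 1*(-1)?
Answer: 1/379 ≈ 0.0026385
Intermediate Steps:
p = -1 (p = -2 + 1 = -1)
u = 532
A = 9 (A = 3² = 9)
F(n) = -1 + 2*n (F(n) = (-1 + n) + n = -1 + 2*n)
1/(A*F(-8) + u) = 1/(9*(-1 + 2*(-8)) + 532) = 1/(9*(-1 - 16) + 532) = 1/(9*(-17) + 532) = 1/(-153 + 532) = 1/379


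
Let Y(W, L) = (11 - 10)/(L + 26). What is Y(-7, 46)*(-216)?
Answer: -3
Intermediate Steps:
Y(W, L) = 1/(26 + L)
Y(-7, 46)*(-216) = -216/(26 + 46) = -216/72 = (1/72)*(-216) = -3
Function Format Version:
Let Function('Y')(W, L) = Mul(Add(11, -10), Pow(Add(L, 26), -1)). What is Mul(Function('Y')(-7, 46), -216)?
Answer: -3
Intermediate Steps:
Function('Y')(W, L) = Pow(Add(26, L), -1) (Function('Y')(W, L) = Mul(1, Pow(Add(26, L), -1)) = Pow(Add(26, L), -1))
Mul(Function('Y')(-7, 46), -216) = Mul(Pow(Add(26, 46), -1), -216) = Mul(Pow(72, -1), -216) = Mul(Rational(1, 72), -216) = -3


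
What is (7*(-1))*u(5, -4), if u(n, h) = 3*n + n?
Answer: -140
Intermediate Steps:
u(n, h) = 4*n
(7*(-1))*u(5, -4) = (7*(-1))*(4*5) = -7*20 = -140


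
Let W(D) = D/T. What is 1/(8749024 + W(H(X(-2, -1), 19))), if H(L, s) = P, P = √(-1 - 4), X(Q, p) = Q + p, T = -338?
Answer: 999523497856/8744855071306092549 + 338*I*√5/8744855071306092549 ≈ 1.143e-7 + 8.6427e-17*I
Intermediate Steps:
P = I*√5 (P = √(-5) = I*√5 ≈ 2.2361*I)
H(L, s) = I*√5
W(D) = -D/338 (W(D) = D/(-338) = D*(-1/338) = -D/338)
1/(8749024 + W(H(X(-2, -1), 19))) = 1/(8749024 - I*√5/338)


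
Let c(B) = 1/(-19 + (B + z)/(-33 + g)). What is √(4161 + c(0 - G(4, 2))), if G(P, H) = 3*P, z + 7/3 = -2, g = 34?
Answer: 3*√5194742/106 ≈ 64.506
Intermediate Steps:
z = -13/3 (z = -7/3 - 2 = -13/3 ≈ -4.3333)
c(B) = 1/(-70/3 + B) (c(B) = 1/(-19 + (B - 13/3)/(-33 + 34)) = 1/(-19 + (-13/3 + B)/1) = 1/(-19 + (-13/3 + B)*1) = 1/(-19 + (-13/3 + B)) = 1/(-70/3 + B))
√(4161 + c(0 - G(4, 2))) = √(4161 + 3/(-70 + 3*(0 - 3*4))) = √(4161 + 3/(-70 + 3*(0 - 1*12))) = √(4161 + 3/(-70 + 3*(0 - 12))) = √(4161 + 3/(-70 + 3*(-12))) = √(4161 + 3/(-70 - 36)) = √(4161 + 3/(-106)) = √(4161 + 3*(-1/106)) = √(4161 - 3/106) = √(441063/106) = 3*√5194742/106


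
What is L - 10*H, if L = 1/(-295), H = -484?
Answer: 1427799/295 ≈ 4840.0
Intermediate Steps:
L = -1/295 ≈ -0.0033898
L - 10*H = -1/295 - 10*(-484) = -1/295 + 4840 = 1427799/295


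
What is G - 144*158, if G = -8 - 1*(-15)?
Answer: -22745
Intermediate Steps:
G = 7 (G = -8 + 15 = 7)
G - 144*158 = 7 - 144*158 = 7 - 22752 = -22745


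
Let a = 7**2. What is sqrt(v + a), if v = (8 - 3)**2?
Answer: sqrt(74) ≈ 8.6023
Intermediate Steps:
a = 49
v = 25 (v = 5**2 = 25)
sqrt(v + a) = sqrt(25 + 49) = sqrt(74)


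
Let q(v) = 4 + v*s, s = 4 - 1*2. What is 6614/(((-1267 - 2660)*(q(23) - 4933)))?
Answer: 6614/19175541 ≈ 0.00034492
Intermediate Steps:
s = 2 (s = 4 - 2 = 2)
q(v) = 4 + 2*v (q(v) = 4 + v*2 = 4 + 2*v)
6614/(((-1267 - 2660)*(q(23) - 4933))) = 6614/(((-1267 - 2660)*((4 + 2*23) - 4933))) = 6614/((-3927*((4 + 46) - 4933))) = 6614/((-3927*(50 - 4933))) = 6614/((-3927*(-4883))) = 6614/19175541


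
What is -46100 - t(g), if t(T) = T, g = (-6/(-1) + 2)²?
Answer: -46164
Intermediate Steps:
g = 64 (g = (-6*(-1) + 2)² = (6 + 2)² = 8² = 64)
-46100 - t(g) = -46100 - 1*64 = -46100 - 64 = -46164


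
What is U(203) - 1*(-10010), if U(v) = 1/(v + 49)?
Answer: 2522521/252 ≈ 10010.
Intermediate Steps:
U(v) = 1/(49 + v)
U(203) - 1*(-10010) = 1/(49 + 203) - 1*(-10010) = 1/252 + 10010 = 2522521/252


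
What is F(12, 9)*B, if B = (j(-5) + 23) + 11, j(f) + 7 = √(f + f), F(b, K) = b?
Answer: 324 + 12*I*√10 ≈ 324.0 + 37.947*I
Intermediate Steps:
j(f) = -7 + √2*√f (j(f) = -7 + √(f + f) = -7 + √(2*f) = -7 + √2*√f)
B = 27 + I*√10 (B = ((-7 + √2*√(-5)) + 23) + 11 = ((-7 + √2*(I*√5)) + 23) + 11 = ((-7 + I*√10) + 23) + 11 = (16 + I*√10) + 11 = 27 + I*√10 ≈ 27.0 + 3.1623*I)
F(12, 9)*B = 12*(27 + I*√10) = 324 + 12*I*√10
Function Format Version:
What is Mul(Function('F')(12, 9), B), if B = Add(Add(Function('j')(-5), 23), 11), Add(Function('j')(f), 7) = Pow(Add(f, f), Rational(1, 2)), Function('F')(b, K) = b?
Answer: Add(324, Mul(12, I, Pow(10, Rational(1, 2)))) ≈ Add(324.00, Mul(37.947, I))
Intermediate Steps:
Function('j')(f) = Add(-7, Mul(Pow(2, Rational(1, 2)), Pow(f, Rational(1, 2)))) (Function('j')(f) = Add(-7, Pow(Add(f, f), Rational(1, 2))) = Add(-7, Pow(Mul(2, f), Rational(1, 2))) = Add(-7, Mul(Pow(2, Rational(1, 2)), Pow(f, Rational(1, 2)))))
B = Add(27, Mul(I, Pow(10, Rational(1, 2)))) (B = Add(Add(Add(-7, Mul(Pow(2, Rational(1, 2)), Pow(-5, Rational(1, 2)))), 23), 11) = Add(Add(Add(-7, Mul(Pow(2, Rational(1, 2)), Mul(I, Pow(5, Rational(1, 2))))), 23), 11) = Add(Add(Add(-7, Mul(I, Pow(10, Rational(1, 2)))), 23), 11) = Add(Add(16, Mul(I, Pow(10, Rational(1, 2)))), 11) = Add(27, Mul(I, Pow(10, Rational(1, 2)))) ≈ Add(27.000, Mul(3.1623, I)))
Mul(Function('F')(12, 9), B) = Mul(12, Add(27, Mul(I, Pow(10, Rational(1, 2))))) = Add(324, Mul(12, I, Pow(10, Rational(1, 2))))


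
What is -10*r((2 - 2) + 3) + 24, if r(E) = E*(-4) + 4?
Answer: 104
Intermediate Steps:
r(E) = 4 - 4*E (r(E) = -4*E + 4 = 4 - 4*E)
-10*r((2 - 2) + 3) + 24 = -10*(4 - 4*((2 - 2) + 3)) + 24 = -10*(4 - 4*(0 + 3)) + 24 = -10*(4 - 4*3) + 24 = -10*(4 - 12) + 24 = -10*(-8) + 24 = 80 + 24 = 104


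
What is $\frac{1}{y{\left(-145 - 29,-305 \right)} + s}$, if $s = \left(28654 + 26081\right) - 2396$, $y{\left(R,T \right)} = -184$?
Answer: $\frac{1}{52155} \approx 1.9174 \cdot 10^{-5}$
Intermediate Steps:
$s = 52339$ ($s = 54735 - 2396 = 52339$)
$\frac{1}{y{\left(-145 - 29,-305 \right)} + s} = \frac{1}{-184 + 52339} = \frac{1}{52155}$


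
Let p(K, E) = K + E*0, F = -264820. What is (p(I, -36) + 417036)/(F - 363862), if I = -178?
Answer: -208429/314341 ≈ -0.66307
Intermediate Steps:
p(K, E) = K (p(K, E) = K + 0 = K)
(p(I, -36) + 417036)/(F - 363862) = (-178 + 417036)/(-264820 - 363862) = 416858/(-628682) = 416858*(-1/628682) = -208429/314341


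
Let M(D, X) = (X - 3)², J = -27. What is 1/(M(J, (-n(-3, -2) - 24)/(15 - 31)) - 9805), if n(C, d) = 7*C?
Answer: -256/2508055 ≈ -0.00010207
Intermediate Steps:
M(D, X) = (-3 + X)²
1/(M(J, (-n(-3, -2) - 24)/(15 - 31)) - 9805) = 1/((-3 + (-7*(-3) - 24)/(15 - 31))² - 9805) = 1/((-3 + (-1*(-21) - 24)/(-16))² - 9805) = 1/((-3 + (21 - 24)*(-1/16))² - 9805) = 1/((-3 - 3*(-1/16))² - 9805) = 1/((-3 + 3/16)² - 9805) = 1/((-45/16)² - 9805) = 1/(2025/256 - 9805) = 1/(-2508055/256) = -256/2508055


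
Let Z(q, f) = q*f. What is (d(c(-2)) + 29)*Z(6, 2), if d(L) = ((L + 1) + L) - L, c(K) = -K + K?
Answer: 360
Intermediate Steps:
Z(q, f) = f*q
c(K) = 0
d(L) = 1 + L (d(L) = ((1 + L) + L) - L = (1 + 2*L) - L = 1 + L)
(d(c(-2)) + 29)*Z(6, 2) = ((1 + 0) + 29)*(2*6) = (1 + 29)*12 = 30*12 = 360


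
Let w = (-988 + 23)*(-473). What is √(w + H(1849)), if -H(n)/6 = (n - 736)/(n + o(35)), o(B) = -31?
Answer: 3*√517350886/101 ≈ 675.60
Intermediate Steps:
H(n) = -6*(-736 + n)/(-31 + n) (H(n) = -6*(n - 736)/(n - 31) = -6*(-736 + n)/(-31 + n))
w = 456445 (w = -965*(-473) = 456445)
√(w + H(1849)) = √(456445 + 6*(736 - 1*1849)/(-31 + 1849)) = √(456445 + 6*(736 - 1849)/1818) = √(456445 + 6*(1/1818)*(-1113)) = √(456445 - 371/101) = √(46100574/101) = 3*√517350886/101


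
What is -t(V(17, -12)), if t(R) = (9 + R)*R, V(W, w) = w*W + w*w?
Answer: -3060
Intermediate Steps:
V(W, w) = w**2 + W*w (V(W, w) = W*w + w**2 = w**2 + W*w)
t(R) = R*(9 + R)
-t(V(17, -12)) = -(-12*(17 - 12))*(9 - 12*(17 - 12)) = -(-12*5)*(9 - 12*5) = -(-60)*(9 - 60) = -(-60)*(-51) = -1*3060 = -3060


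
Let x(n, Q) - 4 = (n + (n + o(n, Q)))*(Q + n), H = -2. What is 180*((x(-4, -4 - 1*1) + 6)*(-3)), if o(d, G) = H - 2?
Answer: -63720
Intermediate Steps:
o(d, G) = -4 (o(d, G) = -2 - 2 = -4)
x(n, Q) = 4 + (-4 + 2*n)*(Q + n) (x(n, Q) = 4 + (n + (n - 4))*(Q + n) = 4 + (n + (-4 + n))*(Q + n) = 4 + (-4 + 2*n)*(Q + n))
180*((x(-4, -4 - 1*1) + 6)*(-3)) = 180*(((4 - 4*(-4 - 1*1) - 4*(-4) + 2*(-4)² + 2*(-4 - 1*1)*(-4)) + 6)*(-3)) = 180*(((4 - 4*(-4 - 1) + 16 + 2*16 + 2*(-4 - 1)*(-4)) + 6)*(-3)) = 180*(((4 - 4*(-5) + 16 + 32 + 2*(-5)*(-4)) + 6)*(-3)) = 180*(((4 + 20 + 16 + 32 + 40) + 6)*(-3)) = 180*((112 + 6)*(-3)) = 180*(118*(-3)) = 180*(-354) = -63720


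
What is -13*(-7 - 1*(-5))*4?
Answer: 104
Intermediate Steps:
-13*(-7 - 1*(-5))*4 = -13*(-7 + 5)*4 = -13*(-2)*4 = 26*4 = 104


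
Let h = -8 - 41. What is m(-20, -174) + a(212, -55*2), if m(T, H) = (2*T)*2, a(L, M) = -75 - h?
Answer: -106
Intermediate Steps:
h = -49
a(L, M) = -26 (a(L, M) = -75 - 1*(-49) = -75 + 49 = -26)
m(T, H) = 4*T
m(-20, -174) + a(212, -55*2) = 4*(-20) - 26 = -80 - 26 = -106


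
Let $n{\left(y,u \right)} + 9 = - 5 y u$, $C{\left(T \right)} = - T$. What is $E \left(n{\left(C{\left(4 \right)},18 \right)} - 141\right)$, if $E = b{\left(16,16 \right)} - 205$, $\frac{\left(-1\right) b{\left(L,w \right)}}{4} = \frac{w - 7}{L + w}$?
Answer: $- \frac{173145}{4} \approx -43286.0$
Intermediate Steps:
$b{\left(L,w \right)} = - \frac{4 \left(-7 + w\right)}{L + w}$ ($b{\left(L,w \right)} = - 4 \frac{w - 7}{L + w} = - 4 \frac{-7 + w}{L + w} = - \frac{4 \left(-7 + w\right)}{L + w}$)
$n{\left(y,u \right)} = -9 - 5 u y$ ($n{\left(y,u \right)} = -9 + - 5 y u = -9 - 5 u y$)
$E = - \frac{1649}{8}$ ($E = \frac{4 \left(7 - 16\right)}{16 + 16} - 205 = \frac{4 \left(7 - 16\right)}{32} - 205 = 4 \cdot \frac{1}{32} \left(-9\right) - 205 = - \frac{9}{8} - 205 = - \frac{1649}{8} \approx -206.13$)
$E \left(n{\left(C{\left(4 \right)},18 \right)} - 141\right) = - \frac{1649 \left(\left(-9 - 90 \left(\left(-1\right) 4\right)\right) - 141\right)}{8} = - \frac{1649 \left(\left(-9 - 90 \left(-4\right)\right) - 141\right)}{8} = - \frac{1649 \left(\left(-9 + 360\right) - 141\right)}{8} = - \frac{1649 \left(351 - 141\right)}{8} = \left(- \frac{1649}{8}\right) 210 = - \frac{173145}{4}$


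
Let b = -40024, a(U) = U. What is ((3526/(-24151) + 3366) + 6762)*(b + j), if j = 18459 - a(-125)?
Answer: -5244176874880/24151 ≈ -2.1714e+8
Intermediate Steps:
j = 18584 (j = 18459 - 1*(-125) = 18459 + 125 = 18584)
((3526/(-24151) + 3366) + 6762)*(b + j) = ((3526/(-24151) + 3366) + 6762)*(-40024 + 18584) = ((3526*(-1/24151) + 3366) + 6762)*(-21440) = ((-3526/24151 + 3366) + 6762)*(-21440) = (81288740/24151 + 6762)*(-21440) = (244597802/24151)*(-21440) = -5244176874880/24151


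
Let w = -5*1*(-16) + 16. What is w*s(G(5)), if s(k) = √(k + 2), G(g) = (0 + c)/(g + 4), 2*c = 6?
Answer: 32*√21 ≈ 146.64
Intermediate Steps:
c = 3 (c = (½)*6 = 3)
G(g) = 3/(4 + g) (G(g) = (0 + 3)/(g + 4) = 3/(4 + g))
w = 96 (w = -5*(-16) + 16 = 80 + 16 = 96)
s(k) = √(2 + k)
w*s(G(5)) = 96*√(2 + 3/(4 + 5)) = 96*√(2 + 3/9) = 96*√(2 + 3*(⅑)) = 96*√(2 + ⅓) = 96*√(7/3) = 96*(√21/3) = 32*√21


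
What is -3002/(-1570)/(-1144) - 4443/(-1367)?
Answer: 3987939853/1227620680 ≈ 3.2485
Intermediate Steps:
-3002/(-1570)/(-1144) - 4443/(-1367) = -3002*(-1/1570)*(-1/1144) - 4443*(-1/1367) = (1501/785)*(-1/1144) + 4443/1367 = -1501/898040 + 4443/1367 = 3987939853/1227620680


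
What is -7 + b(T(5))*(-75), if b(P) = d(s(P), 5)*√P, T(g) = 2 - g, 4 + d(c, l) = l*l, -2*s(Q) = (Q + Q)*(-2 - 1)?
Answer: -7 - 1575*I*√3 ≈ -7.0 - 2728.0*I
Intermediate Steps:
s(Q) = 3*Q (s(Q) = -(Q + Q)*(-2 - 1)/2 = -2*Q*(-3)/2 = -(-3)*Q = 3*Q)
d(c, l) = -4 + l² (d(c, l) = -4 + l*l = -4 + l²)
b(P) = 21*√P (b(P) = (-4 + 5²)*√P = (-4 + 25)*√P = 21*√P)
-7 + b(T(5))*(-75) = -7 + (21*√(2 - 1*5))*(-75) = -7 + (21*√(2 - 5))*(-75) = -7 + (21*√(-3))*(-75) = -7 + (21*(I*√3))*(-75) = -7 + (21*I*√3)*(-75) = -7 - 1575*I*√3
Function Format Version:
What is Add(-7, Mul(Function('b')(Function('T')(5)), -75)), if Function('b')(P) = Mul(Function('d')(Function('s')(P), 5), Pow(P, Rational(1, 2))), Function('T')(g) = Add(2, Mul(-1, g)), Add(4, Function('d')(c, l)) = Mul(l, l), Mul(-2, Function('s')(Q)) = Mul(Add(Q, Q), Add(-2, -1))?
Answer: Add(-7, Mul(-1575, I, Pow(3, Rational(1, 2)))) ≈ Add(-7.0000, Mul(-2728.0, I))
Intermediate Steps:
Function('s')(Q) = Mul(3, Q) (Function('s')(Q) = Mul(Rational(-1, 2), Mul(Add(Q, Q), Add(-2, -1))) = Mul(Rational(-1, 2), Mul(Mul(2, Q), -3)) = Mul(Rational(-1, 2), Mul(-6, Q)) = Mul(3, Q))
Function('d')(c, l) = Add(-4, Pow(l, 2)) (Function('d')(c, l) = Add(-4, Mul(l, l)) = Add(-4, Pow(l, 2)))
Function('b')(P) = Mul(21, Pow(P, Rational(1, 2))) (Function('b')(P) = Mul(Add(-4, Pow(5, 2)), Pow(P, Rational(1, 2))) = Mul(Add(-4, 25), Pow(P, Rational(1, 2))) = Mul(21, Pow(P, Rational(1, 2))))
Add(-7, Mul(Function('b')(Function('T')(5)), -75)) = Add(-7, Mul(Mul(21, Pow(Add(2, Mul(-1, 5)), Rational(1, 2))), -75)) = Add(-7, Mul(Mul(21, Pow(Add(2, -5), Rational(1, 2))), -75)) = Add(-7, Mul(Mul(21, Pow(-3, Rational(1, 2))), -75)) = Add(-7, Mul(Mul(21, Mul(I, Pow(3, Rational(1, 2)))), -75)) = Add(-7, Mul(Mul(21, I, Pow(3, Rational(1, 2))), -75)) = Add(-7, Mul(-1575, I, Pow(3, Rational(1, 2))))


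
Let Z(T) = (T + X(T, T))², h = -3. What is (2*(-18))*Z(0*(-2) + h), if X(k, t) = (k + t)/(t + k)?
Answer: -144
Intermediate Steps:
X(k, t) = 1 (X(k, t) = (k + t)/(k + t) = 1)
Z(T) = (1 + T)² (Z(T) = (T + 1)² = (1 + T)²)
(2*(-18))*Z(0*(-2) + h) = (2*(-18))*(1 + (0*(-2) - 3))² = -36*(1 + (0 - 3))² = -36*(1 - 3)² = -36*(-2)² = -36*4 = -144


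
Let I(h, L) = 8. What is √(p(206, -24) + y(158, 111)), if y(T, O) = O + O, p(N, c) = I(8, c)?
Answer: √230 ≈ 15.166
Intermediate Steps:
p(N, c) = 8
y(T, O) = 2*O
√(p(206, -24) + y(158, 111)) = √(8 + 2*111) = √(8 + 222) = √230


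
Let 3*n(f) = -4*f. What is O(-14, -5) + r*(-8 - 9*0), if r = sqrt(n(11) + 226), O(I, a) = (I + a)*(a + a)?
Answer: 190 - 8*sqrt(1902)/3 ≈ 73.702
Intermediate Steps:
O(I, a) = 2*a*(I + a) (O(I, a) = (I + a)*(2*a) = 2*a*(I + a))
n(f) = -4*f/3 (n(f) = (-4*f)/3 = -4*f/3)
r = sqrt(1902)/3 (r = sqrt(-4/3*11 + 226) = sqrt(-44/3 + 226) = sqrt(634/3) = sqrt(1902)/3 ≈ 14.537)
O(-14, -5) + r*(-8 - 9*0) = 2*(-5)*(-14 - 5) + (sqrt(1902)/3)*(-8 - 9*0) = 2*(-5)*(-19) + (sqrt(1902)/3)*(-8 + 0) = 190 + (sqrt(1902)/3)*(-8) = 190 - 8*sqrt(1902)/3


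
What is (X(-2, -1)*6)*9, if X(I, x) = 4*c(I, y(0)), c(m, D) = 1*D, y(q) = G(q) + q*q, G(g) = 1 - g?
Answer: 216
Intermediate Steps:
y(q) = 1 + q**2 - q (y(q) = (1 - q) + q*q = (1 - q) + q**2 = 1 + q**2 - q)
c(m, D) = D
X(I, x) = 4 (X(I, x) = 4*(1 + 0**2 - 1*0) = 4*(1 + 0 + 0) = 4*1 = 4)
(X(-2, -1)*6)*9 = (4*6)*9 = 24*9 = 216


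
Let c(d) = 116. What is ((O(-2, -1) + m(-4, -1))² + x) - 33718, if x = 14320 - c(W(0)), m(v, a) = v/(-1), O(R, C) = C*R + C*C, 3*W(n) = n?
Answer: -19465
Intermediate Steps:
W(n) = n/3
O(R, C) = C² + C*R (O(R, C) = C*R + C² = C² + C*R)
m(v, a) = -v (m(v, a) = v*(-1) = -v)
x = 14204 (x = 14320 - 1*116 = 14320 - 116 = 14204)
((O(-2, -1) + m(-4, -1))² + x) - 33718 = ((-(-1 - 2) - 1*(-4))² + 14204) - 33718 = ((-1*(-3) + 4)² + 14204) - 33718 = ((3 + 4)² + 14204) - 33718 = (7² + 14204) - 33718 = (49 + 14204) - 33718 = 14253 - 33718 = -19465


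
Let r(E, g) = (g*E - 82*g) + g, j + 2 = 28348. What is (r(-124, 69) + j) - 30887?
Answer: -16686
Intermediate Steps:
j = 28346 (j = -2 + 28348 = 28346)
r(E, g) = -81*g + E*g (r(E, g) = (E*g - 82*g) + g = (-82*g + E*g) + g = -81*g + E*g)
(r(-124, 69) + j) - 30887 = (69*(-81 - 124) + 28346) - 30887 = (69*(-205) + 28346) - 30887 = (-14145 + 28346) - 30887 = 14201 - 30887 = -16686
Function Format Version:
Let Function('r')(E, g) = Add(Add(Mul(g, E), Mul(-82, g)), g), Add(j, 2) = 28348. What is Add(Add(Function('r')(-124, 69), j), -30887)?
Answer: -16686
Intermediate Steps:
j = 28346 (j = Add(-2, 28348) = 28346)
Function('r')(E, g) = Add(Mul(-81, g), Mul(E, g)) (Function('r')(E, g) = Add(Add(Mul(E, g), Mul(-82, g)), g) = Add(Add(Mul(-82, g), Mul(E, g)), g) = Add(Mul(-81, g), Mul(E, g)))
Add(Add(Function('r')(-124, 69), j), -30887) = Add(Add(Mul(69, Add(-81, -124)), 28346), -30887) = Add(Add(Mul(69, -205), 28346), -30887) = Add(Add(-14145, 28346), -30887) = Add(14201, -30887) = -16686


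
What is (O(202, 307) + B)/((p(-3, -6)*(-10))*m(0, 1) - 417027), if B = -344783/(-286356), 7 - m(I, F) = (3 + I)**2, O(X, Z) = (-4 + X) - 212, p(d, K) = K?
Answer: 3664201/119452546332 ≈ 3.0675e-5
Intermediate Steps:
O(X, Z) = -216 + X
m(I, F) = 7 - (3 + I)**2
B = 344783/286356 (B = -344783*(-1/286356) = 344783/286356 ≈ 1.2040)
(O(202, 307) + B)/((p(-3, -6)*(-10))*m(0, 1) - 417027) = ((-216 + 202) + 344783/286356)/((-6*(-10))*(7 - (3 + 0)**2) - 417027) = (-14 + 344783/286356)/(60*(7 - 1*3**2) - 417027) = -3664201/(286356*(60*(7 - 1*9) - 417027)) = -3664201/(286356*(60*(7 - 9) - 417027)) = -3664201/(286356*(60*(-2) - 417027)) = -3664201/(286356*(-120 - 417027)) = -3664201/286356/(-417147) = -3664201/286356*(-1/417147) = 3664201/119452546332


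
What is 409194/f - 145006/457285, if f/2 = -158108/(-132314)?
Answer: 6189580505111441/36150208390 ≈ 1.7122e+5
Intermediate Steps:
f = 158108/66157 (f = 2*(-158108/(-132314)) = 2*(-158108*(-1/132314)) = 2*(79054/66157) = 158108/66157 ≈ 2.3899)
409194/f - 145006/457285 = 409194/(158108/66157) - 145006/457285 = 409194*(66157/158108) - 145006*1/457285 = 13535523729/79054 - 145006/457285 = 6189580505111441/36150208390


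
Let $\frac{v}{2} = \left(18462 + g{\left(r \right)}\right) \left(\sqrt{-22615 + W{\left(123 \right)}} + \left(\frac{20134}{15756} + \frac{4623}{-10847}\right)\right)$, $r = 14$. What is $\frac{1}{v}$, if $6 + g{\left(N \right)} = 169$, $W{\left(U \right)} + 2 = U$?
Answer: $\frac{621896773757883}{611868654042641622716525} - \frac{3651079063253778 i \sqrt{22494}}{3059343270213208113582625} \approx 1.0164 \cdot 10^{-9} - 1.7899 \cdot 10^{-7} i$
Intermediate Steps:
$W{\left(U \right)} = -2 + U$
$g{\left(N \right)} = 163$ ($g{\left(N \right)} = -6 + 169 = 163$)
$v = \frac{1355467061875}{42726333} + 37250 i \sqrt{22494}$ ($v = 2 \left(18462 + 163\right) \left(\sqrt{-22615 + \left(-2 + 123\right)} + \left(\frac{20134}{15756} + \frac{4623}{-10847}\right)\right) = 2 \cdot 18625 \left(\sqrt{-22615 + 121} + \left(20134 \cdot \frac{1}{15756} + 4623 \left(- \frac{1}{10847}\right)\right)\right) = 2 \cdot 18625 \left(\sqrt{-22494} + \left(\frac{10067}{7878} - \frac{4623}{10847}\right)\right) = 2 \cdot 18625 \left(i \sqrt{22494} + \frac{72776755}{85452666}\right) = 2 \cdot 18625 \left(\frac{72776755}{85452666} + i \sqrt{22494}\right) = 2 \left(\frac{1355467061875}{85452666} + 18625 i \sqrt{22494}\right) = \frac{1355467061875}{42726333} + 37250 i \sqrt{22494} \approx 31724.0 + 5.5868 \cdot 10^{6} i$)
$\frac{1}{v} = \frac{1}{\frac{1355467061875}{42726333} + 37250 i \sqrt{22494}}$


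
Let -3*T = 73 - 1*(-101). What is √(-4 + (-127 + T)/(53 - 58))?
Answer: √33 ≈ 5.7446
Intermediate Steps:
T = -58 (T = -(73 - 1*(-101))/3 = -(73 + 101)/3 = -⅓*174 = -58)
√(-4 + (-127 + T)/(53 - 58)) = √(-4 + (-127 - 58)/(53 - 58)) = √(-4 - 185/(-5)) = √(-4 - 185*(-⅕)) = √(-4 + 37) = √33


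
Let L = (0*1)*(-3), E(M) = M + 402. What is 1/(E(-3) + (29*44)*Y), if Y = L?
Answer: 1/399 ≈ 0.0025063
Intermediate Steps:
E(M) = 402 + M
L = 0 (L = 0*(-3) = 0)
Y = 0
1/(E(-3) + (29*44)*Y) = 1/((402 - 3) + (29*44)*0) = 1/(399 + 1276*0) = 1/(399 + 0) = 1/399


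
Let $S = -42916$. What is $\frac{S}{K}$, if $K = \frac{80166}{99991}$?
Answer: $- \frac{2145606878}{40083} \approx -53529.0$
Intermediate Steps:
$K = \frac{80166}{99991}$ ($K = 80166 \cdot \frac{1}{99991} = \frac{80166}{99991} \approx 0.80173$)
$\frac{S}{K} = - \frac{42916}{\frac{80166}{99991}} = \left(-42916\right) \frac{99991}{80166} = - \frac{2145606878}{40083}$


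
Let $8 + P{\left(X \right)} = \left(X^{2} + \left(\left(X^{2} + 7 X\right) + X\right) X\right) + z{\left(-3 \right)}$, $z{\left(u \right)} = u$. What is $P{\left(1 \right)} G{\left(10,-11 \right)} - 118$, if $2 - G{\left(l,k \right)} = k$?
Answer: $-131$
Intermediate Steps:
$G{\left(l,k \right)} = 2 - k$
$P{\left(X \right)} = -11 + X^{2} + X \left(X^{2} + 8 X\right)$ ($P{\left(X \right)} = -8 - \left(3 - X^{2} - \left(\left(X^{2} + 7 X\right) + X\right) X\right) = -8 - \left(3 - X^{2} - \left(X^{2} + 8 X\right) X\right) = -8 - \left(3 - X^{2} - X \left(X^{2} + 8 X\right)\right) = -8 + \left(-3 + X^{2} + X \left(X^{2} + 8 X\right)\right) = -11 + X^{2} + X \left(X^{2} + 8 X\right)$)
$P{\left(1 \right)} G{\left(10,-11 \right)} - 118 = \left(-11 + 1^{3} + 9 \cdot 1^{2}\right) \left(2 - -11\right) - 118 = \left(-11 + 1 + 9 \cdot 1\right) \left(2 + 11\right) - 118 = \left(-11 + 1 + 9\right) 13 - 118 = \left(-1\right) 13 - 118 = -13 - 118 = -131$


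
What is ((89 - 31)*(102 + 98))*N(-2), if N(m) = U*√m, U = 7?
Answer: 81200*I*√2 ≈ 1.1483e+5*I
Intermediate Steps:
N(m) = 7*√m
((89 - 31)*(102 + 98))*N(-2) = ((89 - 31)*(102 + 98))*(7*√(-2)) = (58*200)*(7*(I*√2)) = 11600*(7*I*√2) = 81200*I*√2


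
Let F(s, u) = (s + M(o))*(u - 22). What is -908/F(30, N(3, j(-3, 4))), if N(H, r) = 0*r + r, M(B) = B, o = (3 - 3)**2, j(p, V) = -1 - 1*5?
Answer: 227/210 ≈ 1.0810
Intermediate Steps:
j(p, V) = -6 (j(p, V) = -1 - 5 = -6)
o = 0 (o = 0**2 = 0)
N(H, r) = r (N(H, r) = 0 + r = r)
F(s, u) = s*(-22 + u) (F(s, u) = (s + 0)*(u - 22) = s*(-22 + u))
-908/F(30, N(3, j(-3, 4))) = -908*1/(30*(-22 - 6)) = -908/(30*(-28)) = -908/(-840) = -908*(-1/840) = 227/210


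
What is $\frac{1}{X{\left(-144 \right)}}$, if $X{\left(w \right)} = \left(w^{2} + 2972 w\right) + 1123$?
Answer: $- \frac{1}{406109} \approx -2.4624 \cdot 10^{-6}$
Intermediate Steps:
$X{\left(w \right)} = 1123 + w^{2} + 2972 w$
$\frac{1}{X{\left(-144 \right)}} = \frac{1}{1123 + \left(-144\right)^{2} + 2972 \left(-144\right)} = \frac{1}{1123 + 20736 - 427968} = \frac{1}{-406109} = - \frac{1}{406109}$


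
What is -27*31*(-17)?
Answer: 14229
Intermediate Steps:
-27*31*(-17) = -837*(-17) = 14229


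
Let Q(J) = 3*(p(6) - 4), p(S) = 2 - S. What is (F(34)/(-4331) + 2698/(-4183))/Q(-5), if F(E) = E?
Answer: 985605/36233146 ≈ 0.027202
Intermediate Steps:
Q(J) = -24 (Q(J) = 3*((2 - 1*6) - 4) = 3*((2 - 6) - 4) = 3*(-4 - 4) = 3*(-8) = -24)
(F(34)/(-4331) + 2698/(-4183))/Q(-5) = (34/(-4331) + 2698/(-4183))/(-24) = (34*(-1/4331) + 2698*(-1/4183))*(-1/24) = (-34/4331 - 2698/4183)*(-1/24) = -11827260/18116573*(-1/24) = 985605/36233146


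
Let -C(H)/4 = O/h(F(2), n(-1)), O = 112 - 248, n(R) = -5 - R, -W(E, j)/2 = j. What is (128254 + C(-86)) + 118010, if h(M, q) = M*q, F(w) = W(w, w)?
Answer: 246298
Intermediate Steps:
W(E, j) = -2*j
F(w) = -2*w
O = -136
C(H) = 34 (C(H) = -(-544)/((-2*2)*(-5 - 1*(-1))) = -(-544)/((-4*(-5 + 1))) = -(-544)/((-4*(-4))) = -(-544)/16 = -4*(-17/2) = 34)
(128254 + C(-86)) + 118010 = (128254 + 34) + 118010 = 128288 + 118010 = 246298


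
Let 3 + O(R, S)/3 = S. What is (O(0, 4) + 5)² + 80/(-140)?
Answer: 444/7 ≈ 63.429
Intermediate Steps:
O(R, S) = -9 + 3*S
(O(0, 4) + 5)² + 80/(-140) = ((-9 + 3*4) + 5)² + 80/(-140) = ((-9 + 12) + 5)² + 80*(-1/140) = (3 + 5)² - 4/7 = 8² - 4/7 = 64 - 4/7 = 444/7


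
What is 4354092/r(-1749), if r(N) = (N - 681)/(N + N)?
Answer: 282048404/45 ≈ 6.2677e+6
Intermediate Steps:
r(N) = (-681 + N)/(2*N) (r(N) = (-681 + N)/((2*N)) = (-681 + N)*(1/(2*N)) = (-681 + N)/(2*N))
4354092/r(-1749) = 4354092/(((½)*(-681 - 1749)/(-1749))) = 4354092/(((½)*(-1/1749)*(-2430))) = 4354092/(405/583) = 4354092*(583/405) = 282048404/45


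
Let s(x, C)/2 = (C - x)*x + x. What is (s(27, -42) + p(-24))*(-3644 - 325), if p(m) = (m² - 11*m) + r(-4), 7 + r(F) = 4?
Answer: 11252115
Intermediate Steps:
r(F) = -3 (r(F) = -7 + 4 = -3)
s(x, C) = 2*x + 2*x*(C - x) (s(x, C) = 2*((C - x)*x + x) = 2*(x*(C - x) + x) = 2*(x + x*(C - x)) = 2*x + 2*x*(C - x))
p(m) = -3 + m² - 11*m (p(m) = (m² - 11*m) - 3 = -3 + m² - 11*m)
(s(27, -42) + p(-24))*(-3644 - 325) = (2*27*(1 - 42 - 1*27) + (-3 + (-24)² - 11*(-24)))*(-3644 - 325) = (2*27*(1 - 42 - 27) + (-3 + 576 + 264))*(-3969) = (2*27*(-68) + 837)*(-3969) = (-3672 + 837)*(-3969) = -2835*(-3969) = 11252115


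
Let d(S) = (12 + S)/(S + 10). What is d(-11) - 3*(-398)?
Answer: 1193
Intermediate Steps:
d(S) = (12 + S)/(10 + S)
d(-11) - 3*(-398) = (12 - 11)/(10 - 11) - 3*(-398) = 1/(-1) + 1194 = -1*1 + 1194 = -1 + 1194 = 1193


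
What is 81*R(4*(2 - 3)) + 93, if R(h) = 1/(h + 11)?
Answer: 732/7 ≈ 104.57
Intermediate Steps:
R(h) = 1/(11 + h)
81*R(4*(2 - 3)) + 93 = 81/(11 + 4*(2 - 3)) + 93 = 81/(11 + 4*(-1)) + 93 = 81/(11 - 4) + 93 = 81/7 + 93 = 732/7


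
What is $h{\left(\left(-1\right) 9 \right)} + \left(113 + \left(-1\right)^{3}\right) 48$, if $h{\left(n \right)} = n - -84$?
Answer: $5451$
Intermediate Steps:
$h{\left(n \right)} = 84 + n$ ($h{\left(n \right)} = n + 84 = 84 + n$)
$h{\left(\left(-1\right) 9 \right)} + \left(113 + \left(-1\right)^{3}\right) 48 = \left(84 - 9\right) + \left(113 + \left(-1\right)^{3}\right) 48 = \left(84 - 9\right) + \left(113 - 1\right) 48 = 75 + 112 \cdot 48 = 75 + 5376 = 5451$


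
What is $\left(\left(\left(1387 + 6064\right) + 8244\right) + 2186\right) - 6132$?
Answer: $11749$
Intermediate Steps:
$\left(\left(\left(1387 + 6064\right) + 8244\right) + 2186\right) - 6132 = \left(\left(7451 + 8244\right) + 2186\right) - 6132 = \left(15695 + 2186\right) - 6132 = 17881 - 6132 = 11749$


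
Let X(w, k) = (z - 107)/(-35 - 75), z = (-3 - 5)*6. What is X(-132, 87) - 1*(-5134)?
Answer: 112979/22 ≈ 5135.4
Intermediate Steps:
z = -48 (z = -8*6 = -48)
X(w, k) = 31/22 (X(w, k) = (-48 - 107)/(-35 - 75) = -155/(-110) = -155*(-1/110) = 31/22)
X(-132, 87) - 1*(-5134) = 31/22 - 1*(-5134) = 31/22 + 5134 = 112979/22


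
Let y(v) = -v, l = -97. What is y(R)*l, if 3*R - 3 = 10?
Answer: 1261/3 ≈ 420.33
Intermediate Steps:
R = 13/3 (R = 1 + (⅓)*10 = 1 + 10/3 = 13/3 ≈ 4.3333)
y(R)*l = -1*13/3*(-97) = -13/3*(-97) = 1261/3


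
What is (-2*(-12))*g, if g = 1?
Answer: 24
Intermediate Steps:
(-2*(-12))*g = -2*(-12)*1 = 24*1 = 24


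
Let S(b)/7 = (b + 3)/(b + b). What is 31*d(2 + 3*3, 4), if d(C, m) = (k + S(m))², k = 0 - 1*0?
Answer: 74431/64 ≈ 1163.0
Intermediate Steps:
S(b) = 7*(3 + b)/(2*b) (S(b) = 7*((b + 3)/(b + b)) = 7*((3 + b)/((2*b))) = 7*((3 + b)*(1/(2*b))) = 7*((3 + b)/(2*b)) = 7*(3 + b)/(2*b))
k = 0 (k = 0 + 0 = 0)
d(C, m) = 49*(3 + m)²/(4*m²) (d(C, m) = (0 + 7*(3 + m)/(2*m))² = (7*(3 + m)/(2*m))² = 49*(3 + m)²/(4*m²))
31*d(2 + 3*3, 4) = 31*((49/4)*(3 + 4)²/4²) = 31*((49/4)*(1/16)*7²) = 31*((49/4)*(1/16)*49) = 31*(2401/64) = 74431/64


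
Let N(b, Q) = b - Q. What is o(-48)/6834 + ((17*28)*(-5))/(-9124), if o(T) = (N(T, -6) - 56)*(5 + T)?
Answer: 6839182/7794177 ≈ 0.87747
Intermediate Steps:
o(T) = (-50 + T)*(5 + T) (o(T) = ((T - 1*(-6)) - 56)*(5 + T) = ((T + 6) - 56)*(5 + T) = ((6 + T) - 56)*(5 + T) = (-50 + T)*(5 + T))
o(-48)/6834 + ((17*28)*(-5))/(-9124) = (-250 + (-48)² - 45*(-48))/6834 + ((17*28)*(-5))/(-9124) = (-250 + 2304 + 2160)*(1/6834) + (476*(-5))*(-1/9124) = 4214*(1/6834) - 2380*(-1/9124) = 2107/3417 + 595/2281 = 6839182/7794177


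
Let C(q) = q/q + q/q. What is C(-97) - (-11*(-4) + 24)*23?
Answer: -1562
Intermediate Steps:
C(q) = 2 (C(q) = 1 + 1 = 2)
C(-97) - (-11*(-4) + 24)*23 = 2 - (-11*(-4) + 24)*23 = 2 - (44 + 24)*23 = 2 - 68*23 = 2 - 1*1564 = 2 - 1564 = -1562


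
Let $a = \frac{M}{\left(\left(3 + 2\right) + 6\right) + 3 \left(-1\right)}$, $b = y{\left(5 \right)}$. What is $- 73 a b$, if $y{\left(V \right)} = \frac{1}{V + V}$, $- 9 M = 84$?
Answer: $\frac{511}{60} \approx 8.5167$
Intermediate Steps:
$M = - \frac{28}{3}$ ($M = \left(- \frac{1}{9}\right) 84 = - \frac{28}{3} \approx -9.3333$)
$y{\left(V \right)} = \frac{1}{2 V}$
$b = \frac{1}{10}$ ($b = \frac{1}{2 \cdot 5} = \frac{1}{2} \cdot \frac{1}{5} = \frac{1}{10} \approx 0.1$)
$a = - \frac{7}{6}$ ($a = - \frac{28}{3 \left(\left(\left(3 + 2\right) + 6\right) + 3 \left(-1\right)\right)} = - \frac{28}{3 \left(\left(5 + 6\right) - 3\right)} = - \frac{28}{3 \left(11 - 3\right)} = - \frac{28}{3 \cdot 8} = \left(- \frac{28}{3}\right) \frac{1}{8} = - \frac{7}{6} \approx -1.1667$)
$- 73 a b = \left(-73\right) \left(- \frac{7}{6}\right) \frac{1}{10} = \frac{511}{6} \cdot \frac{1}{10} = \frac{511}{60}$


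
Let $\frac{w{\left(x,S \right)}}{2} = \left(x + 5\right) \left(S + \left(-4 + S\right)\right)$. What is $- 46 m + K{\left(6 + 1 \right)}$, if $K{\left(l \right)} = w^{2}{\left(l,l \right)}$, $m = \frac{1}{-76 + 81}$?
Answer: $\frac{287954}{5} \approx 57591.0$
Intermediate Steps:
$m = \frac{1}{5} \approx 0.2$
$w{\left(x,S \right)} = 2 \left(-4 + 2 S\right) \left(5 + x\right)$ ($w{\left(x,S \right)} = 2 \left(x + 5\right) \left(S + \left(-4 + S\right)\right) = 2 \left(5 + x\right) \left(-4 + 2 S\right) = 2 \left(-4 + 2 S\right) \left(5 + x\right)$)
$K{\left(l \right)} = \left(-40 + 4 l^{2} + 12 l\right)^{2}$ ($K{\left(l \right)} = \left(-40 - 8 l + 20 l + 4 l l\right)^{2} = \left(-40 - 8 l + 20 l + 4 l^{2}\right)^{2} = \left(-40 + 4 l^{2} + 12 l\right)^{2}$)
$- 46 m + K{\left(6 + 1 \right)} = \left(-46\right) \frac{1}{5} + 16 \left(-10 + \left(6 + 1\right)^{2} + 3 \left(6 + 1\right)\right)^{2} = - \frac{46}{5} + 16 \left(-10 + 7^{2} + 3 \cdot 7\right)^{2} = - \frac{46}{5} + 16 \left(-10 + 49 + 21\right)^{2} = - \frac{46}{5} + 16 \cdot 60^{2} = - \frac{46}{5} + 16 \cdot 3600 = - \frac{46}{5} + 57600 = \frac{287954}{5}$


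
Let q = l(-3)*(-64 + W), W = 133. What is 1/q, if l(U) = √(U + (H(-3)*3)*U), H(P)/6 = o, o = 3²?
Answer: -I*√489/33741 ≈ -0.00065538*I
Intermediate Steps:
o = 9
H(P) = 54 (H(P) = 6*9 = 54)
l(U) = √163*√U (l(U) = √(U + (54*3)*U) = √(U + 162*U) = √(163*U) = √163*√U)
q = 69*I*√489 (q = (√163*√(-3))*(-64 + 133) = (√163*(I*√3))*69 = (I*√489)*69 = 69*I*√489 ≈ 1525.8*I)
1/q = 1/(69*I*√489) = -I*√489/33741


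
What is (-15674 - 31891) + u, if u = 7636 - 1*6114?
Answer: -46043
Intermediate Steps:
u = 1522 (u = 7636 - 6114 = 1522)
(-15674 - 31891) + u = (-15674 - 31891) + 1522 = -47565 + 1522 = -46043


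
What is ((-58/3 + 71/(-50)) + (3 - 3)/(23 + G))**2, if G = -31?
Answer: 9690769/22500 ≈ 430.70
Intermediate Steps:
((-58/3 + 71/(-50)) + (3 - 3)/(23 + G))**2 = ((-58/3 + 71/(-50)) + (3 - 3)/(23 - 31))**2 = ((-58*1/3 + 71*(-1/50)) + 0/(-8))**2 = ((-58/3 - 71/50) + 0*(-1/8))**2 = (-3113/150 + 0)**2 = (-3113/150)**2 = 9690769/22500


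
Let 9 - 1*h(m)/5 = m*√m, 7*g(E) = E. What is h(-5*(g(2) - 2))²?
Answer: 6094575/343 - 54000*√105/49 ≈ 6475.9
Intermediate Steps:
g(E) = E/7
h(m) = 45 - 5*m^(3/2) (h(m) = 45 - 5*m*√m = 45 - 5*m^(3/2))
h(-5*(g(2) - 2))² = (45 - 5*120*√105/49)² = (45 - 600*√105/49)²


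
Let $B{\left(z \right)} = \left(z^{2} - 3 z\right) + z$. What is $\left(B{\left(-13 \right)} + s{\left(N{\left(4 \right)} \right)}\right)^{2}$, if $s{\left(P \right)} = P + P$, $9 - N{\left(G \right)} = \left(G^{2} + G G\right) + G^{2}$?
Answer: $13689$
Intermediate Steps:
$N{\left(G \right)} = 9 - 3 G^{2}$ ($N{\left(G \right)} = 9 - \left(\left(G^{2} + G G\right) + G^{2}\right) = 9 - \left(\left(G^{2} + G^{2}\right) + G^{2}\right) = 9 - \left(2 G^{2} + G^{2}\right) = 9 - 3 G^{2}$)
$s{\left(P \right)} = 2 P$
$B{\left(z \right)} = z^{2} - 2 z$
$\left(B{\left(-13 \right)} + s{\left(N{\left(4 \right)} \right)}\right)^{2} = \left(- 13 \left(-2 - 13\right) + 2 \left(9 - 3 \cdot 4^{2}\right)\right)^{2} = \left(\left(-13\right) \left(-15\right) + 2 \left(9 - 48\right)\right)^{2} = \left(195 + 2 \left(9 - 48\right)\right)^{2} = \left(195 + 2 \left(-39\right)\right)^{2} = \left(195 - 78\right)^{2} = 117^{2} = 13689$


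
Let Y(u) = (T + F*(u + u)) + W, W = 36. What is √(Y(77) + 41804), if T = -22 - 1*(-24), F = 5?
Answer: 2*√10653 ≈ 206.43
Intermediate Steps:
T = 2 (T = -22 + 24 = 2)
Y(u) = 38 + 10*u (Y(u) = (2 + 5*(u + u)) + 36 = (2 + 5*(2*u)) + 36 = (2 + 10*u) + 36 = 38 + 10*u)
√(Y(77) + 41804) = √((38 + 10*77) + 41804) = √((38 + 770) + 41804) = √(808 + 41804) = √42612 = 2*√10653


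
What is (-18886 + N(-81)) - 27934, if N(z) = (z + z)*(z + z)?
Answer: -20576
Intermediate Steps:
N(z) = 4*z**2 (N(z) = (2*z)*(2*z) = 4*z**2)
(-18886 + N(-81)) - 27934 = (-18886 + 4*(-81)**2) - 27934 = (-18886 + 4*6561) - 27934 = (-18886 + 26244) - 27934 = 7358 - 27934 = -20576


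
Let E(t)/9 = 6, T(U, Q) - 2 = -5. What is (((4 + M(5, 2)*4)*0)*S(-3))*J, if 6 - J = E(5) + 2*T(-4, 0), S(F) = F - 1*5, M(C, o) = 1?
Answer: 0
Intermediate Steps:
T(U, Q) = -3 (T(U, Q) = 2 - 5 = -3)
S(F) = -5 + F (S(F) = F - 5 = -5 + F)
E(t) = 54 (E(t) = 9*6 = 54)
J = -42 (J = 6 - (54 + 2*(-3)) = 6 - (54 - 6) = 6 - 1*48 = 6 - 48 = -42)
(((4 + M(5, 2)*4)*0)*S(-3))*J = (((4 + 1*4)*0)*(-5 - 3))*(-42) = (((4 + 4)*0)*(-8))*(-42) = ((8*0)*(-8))*(-42) = (0*(-8))*(-42) = 0*(-42) = 0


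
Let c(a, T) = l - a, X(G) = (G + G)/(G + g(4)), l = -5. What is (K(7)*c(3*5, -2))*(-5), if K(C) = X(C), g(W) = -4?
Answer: 1400/3 ≈ 466.67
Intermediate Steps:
X(G) = 2*G/(-4 + G) (X(G) = (G + G)/(G - 4) = (2*G)/(-4 + G) = 2*G/(-4 + G))
c(a, T) = -5 - a
K(C) = 2*C/(-4 + C)
(K(7)*c(3*5, -2))*(-5) = ((2*7/(-4 + 7))*(-5 - 3*5))*(-5) = ((2*7/3)*(-5 - 1*15))*(-5) = ((2*7*(1/3))*(-5 - 15))*(-5) = ((14/3)*(-20))*(-5) = -280/3*(-5) = 1400/3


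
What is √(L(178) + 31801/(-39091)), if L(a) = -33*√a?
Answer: √(-1243132891 - 50427507273*√178)/39091 ≈ 21.002*I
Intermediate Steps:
√(L(178) + 31801/(-39091)) = √(-33*√178 + 31801/(-39091)) = √(-33*√178 + 31801*(-1/39091)) = √(-33*√178 - 31801/39091) = √(-31801/39091 - 33*√178)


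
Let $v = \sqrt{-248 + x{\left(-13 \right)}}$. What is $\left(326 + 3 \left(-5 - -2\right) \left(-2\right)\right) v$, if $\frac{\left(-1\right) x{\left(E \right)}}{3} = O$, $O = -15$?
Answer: $344 i \sqrt{203} \approx 4901.2 i$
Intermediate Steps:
$x{\left(E \right)} = 45$ ($x{\left(E \right)} = \left(-3\right) \left(-15\right) = 45$)
$v = i \sqrt{203}$ ($v = \sqrt{-248 + 45} = \sqrt{-203} = i \sqrt{203} \approx 14.248 i$)
$\left(326 + 3 \left(-5 - -2\right) \left(-2\right)\right) v = \left(326 + 3 \left(-5 - -2\right) \left(-2\right)\right) i \sqrt{203} = \left(326 + 3 \left(-5 + 2\right) \left(-2\right)\right) i \sqrt{203} = \left(326 + 3 \left(-3\right) \left(-2\right)\right) i \sqrt{203} = \left(326 - -18\right) i \sqrt{203} = \left(326 + 18\right) i \sqrt{203} = 344 i \sqrt{203}$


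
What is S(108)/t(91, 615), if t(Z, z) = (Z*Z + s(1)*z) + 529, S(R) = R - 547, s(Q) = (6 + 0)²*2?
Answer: -439/53090 ≈ -0.0082690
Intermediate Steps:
s(Q) = 72 (s(Q) = 6²*2 = 36*2 = 72)
S(R) = -547 + R
t(Z, z) = 529 + Z² + 72*z (t(Z, z) = (Z*Z + 72*z) + 529 = (Z² + 72*z) + 529 = 529 + Z² + 72*z)
S(108)/t(91, 615) = (-547 + 108)/(529 + 91² + 72*615) = -439/(529 + 8281 + 44280) = -439/53090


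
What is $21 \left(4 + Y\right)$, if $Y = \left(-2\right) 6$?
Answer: $-168$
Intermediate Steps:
$Y = -12$
$21 \left(4 + Y\right) = 21 \left(4 - 12\right) = 21 \left(-8\right) = -168$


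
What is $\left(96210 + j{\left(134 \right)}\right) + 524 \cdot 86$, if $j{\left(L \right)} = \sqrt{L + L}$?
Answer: $141274 + 2 \sqrt{67} \approx 1.4129 \cdot 10^{5}$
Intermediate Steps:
$j{\left(L \right)} = \sqrt{2} \sqrt{L}$ ($j{\left(L \right)} = \sqrt{2 L} = \sqrt{2} \sqrt{L}$)
$\left(96210 + j{\left(134 \right)}\right) + 524 \cdot 86 = \left(96210 + \sqrt{2} \sqrt{134}\right) + 524 \cdot 86 = \left(96210 + 2 \sqrt{67}\right) + 45064 = 141274 + 2 \sqrt{67}$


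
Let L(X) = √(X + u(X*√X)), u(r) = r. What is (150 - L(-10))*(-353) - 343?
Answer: -53293 + 353*√(-10 - 10*I*√10) ≈ -52092.0 - 1640.0*I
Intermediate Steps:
L(X) = √(X + X^(3/2)) (L(X) = √(X + X*√X) = √(X + X^(3/2)))
(150 - L(-10))*(-353) - 343 = (150 - √(-10 + (-10)^(3/2)))*(-353) - 343 = (150 - √(-10 - 10*I*√10))*(-353) - 343 = (-52950 + 353*√(-10 - 10*I*√10)) - 343 = -53293 + 353*√(-10 - 10*I*√10)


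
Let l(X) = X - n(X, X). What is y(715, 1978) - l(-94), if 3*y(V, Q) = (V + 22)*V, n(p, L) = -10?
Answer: 527207/3 ≈ 1.7574e+5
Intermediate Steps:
y(V, Q) = V*(22 + V)/3 (y(V, Q) = ((V + 22)*V)/3 = ((22 + V)*V)/3 = (V*(22 + V))/3 = V*(22 + V)/3)
l(X) = 10 + X (l(X) = X - 1*(-10) = X + 10 = 10 + X)
y(715, 1978) - l(-94) = (⅓)*715*(22 + 715) - (10 - 94) = (⅓)*715*737 - 1*(-84) = 526955/3 + 84 = 527207/3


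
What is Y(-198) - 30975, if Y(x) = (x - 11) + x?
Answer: -31382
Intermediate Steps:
Y(x) = -11 + 2*x (Y(x) = (-11 + x) + x = -11 + 2*x)
Y(-198) - 30975 = (-11 + 2*(-198)) - 30975 = (-11 - 396) - 30975 = -407 - 30975 = -31382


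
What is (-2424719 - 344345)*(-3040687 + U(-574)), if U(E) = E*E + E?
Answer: 7509106219240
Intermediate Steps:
U(E) = E + E² (U(E) = E² + E = E + E²)
(-2424719 - 344345)*(-3040687 + U(-574)) = (-2424719 - 344345)*(-3040687 - 574*(1 - 574)) = -2769064*(-3040687 - 574*(-573)) = -2769064*(-3040687 + 328902) = -2769064*(-2711785) = 7509106219240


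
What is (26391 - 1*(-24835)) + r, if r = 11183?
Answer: 62409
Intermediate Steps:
(26391 - 1*(-24835)) + r = (26391 - 1*(-24835)) + 11183 = (26391 + 24835) + 11183 = 51226 + 11183 = 62409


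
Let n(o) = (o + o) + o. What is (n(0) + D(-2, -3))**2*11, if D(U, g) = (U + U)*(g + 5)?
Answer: 704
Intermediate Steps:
D(U, g) = 2*U*(5 + g) (D(U, g) = (2*U)*(5 + g) = 2*U*(5 + g))
n(o) = 3*o (n(o) = 2*o + o = 3*o)
(n(0) + D(-2, -3))**2*11 = (3*0 + 2*(-2)*(5 - 3))**2*11 = (0 + 2*(-2)*2)**2*11 = (0 - 8)**2*11 = (-8)**2*11 = 64*11 = 704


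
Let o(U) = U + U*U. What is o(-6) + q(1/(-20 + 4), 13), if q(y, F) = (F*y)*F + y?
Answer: 155/8 ≈ 19.375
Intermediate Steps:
q(y, F) = y + y*F**2 (q(y, F) = y*F**2 + y = y + y*F**2)
o(U) = U + U**2
o(-6) + q(1/(-20 + 4), 13) = -6*(1 - 6) + (1 + 13**2)/(-20 + 4) = -6*(-5) + (1 + 169)/(-16) = 30 - 1/16*170 = 30 - 85/8 = 155/8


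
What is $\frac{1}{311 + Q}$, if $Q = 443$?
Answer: $\frac{1}{754} \approx 0.0013263$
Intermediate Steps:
$\frac{1}{311 + Q} = \frac{1}{311 + 443} = \frac{1}{754}$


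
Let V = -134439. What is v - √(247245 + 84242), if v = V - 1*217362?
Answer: -351801 - √331487 ≈ -3.5238e+5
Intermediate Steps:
v = -351801 (v = -134439 - 1*217362 = -134439 - 217362 = -351801)
v - √(247245 + 84242) = -351801 - √(247245 + 84242) = -351801 - √331487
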